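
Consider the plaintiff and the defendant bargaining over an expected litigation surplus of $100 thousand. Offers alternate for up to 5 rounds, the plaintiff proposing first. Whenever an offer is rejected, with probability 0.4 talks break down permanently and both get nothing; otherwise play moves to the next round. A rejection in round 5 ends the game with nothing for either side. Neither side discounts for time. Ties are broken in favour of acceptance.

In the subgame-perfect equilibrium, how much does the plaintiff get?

67.36

By backward induction:
Round 5 (the plaintiff proposes): rejection yields 0 for the defendant; the plaintiff offers 0 and keeps 100.
Round 4 (the defendant proposes): rejecting gives the plaintiff an expected 0.6 × 100 = 60. The defendant offers 60 and keeps 100 − 60 = 40.
Round 3 (the plaintiff proposes): rejecting gives the defendant an expected 0.6 × 40 = 24, so the plaintiff offers 24, keeping 76.
Round 2 (the defendant proposes): rejecting gives the plaintiff an expected 0.6 × 76 = 45.6; the defendant offers that and keeps 54.4.
Round 1 (the plaintiff proposes): rejecting gives the defendant an expected 0.6 × 54.4 = 32.64; the plaintiff offers that and keeps 67.36.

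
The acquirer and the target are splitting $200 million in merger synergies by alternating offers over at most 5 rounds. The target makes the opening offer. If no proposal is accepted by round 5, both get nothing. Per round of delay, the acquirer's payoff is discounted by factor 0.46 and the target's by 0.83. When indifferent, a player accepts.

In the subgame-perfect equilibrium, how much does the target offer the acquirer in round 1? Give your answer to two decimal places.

Round 5 (the target proposes): the acquirer will accept anything ≥ 0, so the target offers 0 and keeps 200.
Round 4 (the acquirer proposes): the target can get 200 next round, worth 0.83 × 200 = 166 now; the acquirer offers that and keeps 34.
Round 3 (the target proposes): the acquirer can get 34 next round, worth 0.46 × 34 = 15.64 now, so the target offers 15.64, keeping 184.36.
Round 2 (the acquirer proposes): the target can get 184.36 next round, worth 0.83 × 184.36 = 153.0188 now, so the acquirer offers 153.0188, keeping 46.9812.
Round 1 (the target proposes): the acquirer can get 46.9812 next round, worth 0.46 × 46.9812 = 21.611352 now. The target offers 21.611352 and keeps 200 − 21.611352 = 178.388648.

21.61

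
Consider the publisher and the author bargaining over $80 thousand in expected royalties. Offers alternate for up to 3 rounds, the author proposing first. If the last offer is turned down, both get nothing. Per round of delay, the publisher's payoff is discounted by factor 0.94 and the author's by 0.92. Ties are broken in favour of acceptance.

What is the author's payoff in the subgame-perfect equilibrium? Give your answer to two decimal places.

73.98

Round 3 (the author proposes): the publisher will accept anything ≥ 0, so the author offers 0 and keeps 80.
Round 2 (the publisher proposes): the author can get 80 next round, worth 0.92 × 80 = 73.6 now. The publisher offers 73.6 and keeps 80 − 73.6 = 6.4.
Round 1 (the author proposes): the publisher can get 6.4 next round, worth 0.94 × 6.4 = 6.016 now. The author offers 6.016 and keeps 80 − 6.016 = 73.984.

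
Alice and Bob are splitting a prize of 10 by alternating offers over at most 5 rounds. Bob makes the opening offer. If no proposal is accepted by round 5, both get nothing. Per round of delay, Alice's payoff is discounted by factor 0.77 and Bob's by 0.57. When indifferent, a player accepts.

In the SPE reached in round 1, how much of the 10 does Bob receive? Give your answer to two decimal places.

Round 5 (Bob proposes): rejection yields 0 for Alice; Bob offers 0 and keeps 10.
Round 4 (Alice proposes): Bob can get 10 next round, worth 0.57 × 10 = 5.7 now; Alice offers that and keeps 4.3.
Round 3 (Bob proposes): Alice can get 4.3 next round, worth 0.77 × 4.3 = 3.311 now. Bob offers 3.311 and keeps 10 − 3.311 = 6.689.
Round 2 (Alice proposes): Bob can get 6.689 next round, worth 0.57 × 6.689 = 3.81273 now, so Alice offers 3.81273, keeping 6.18727.
Round 1 (Bob proposes): Alice can get 6.18727 next round, worth 0.77 × 6.18727 = 4.7641979 now; Bob offers that and keeps 5.2358021.

5.24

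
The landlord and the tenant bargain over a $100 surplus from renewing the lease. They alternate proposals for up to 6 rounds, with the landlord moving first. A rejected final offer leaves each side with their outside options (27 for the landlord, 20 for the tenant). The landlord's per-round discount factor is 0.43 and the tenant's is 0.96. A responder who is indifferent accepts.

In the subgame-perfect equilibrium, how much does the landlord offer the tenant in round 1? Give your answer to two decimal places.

By backward induction:
Round 6 (the tenant proposes): the landlord gets 27 if talks fail, so the tenant offers 27 and keeps 73.
Round 5 (the landlord proposes): the tenant can get 73 next round, worth 0.96 × 73 = 70.08 now. The landlord offers 70.08 and keeps 100 − 70.08 = 29.92.
Round 4 (the tenant proposes): the landlord can get 29.92 next round, worth 0.43 × 29.92 = 12.8656 now; the tenant offers that and keeps 87.1344.
Round 3 (the landlord proposes): the tenant can get 87.1344 next round, worth 0.96 × 87.1344 = 83.649024 now; the landlord offers that and keeps 16.350976.
Round 2 (the tenant proposes): the landlord can get 16.350976 next round, worth 0.43 × 16.350976 = 7.03091968 now, so the tenant offers 7.03091968, keeping 92.96908032.
Round 1 (the landlord proposes): the tenant can get 92.96908032 next round, worth 0.96 × 92.96908032 = 89.2503171072 now, so the landlord offers 89.2503171072, keeping 10.7496828928.

89.25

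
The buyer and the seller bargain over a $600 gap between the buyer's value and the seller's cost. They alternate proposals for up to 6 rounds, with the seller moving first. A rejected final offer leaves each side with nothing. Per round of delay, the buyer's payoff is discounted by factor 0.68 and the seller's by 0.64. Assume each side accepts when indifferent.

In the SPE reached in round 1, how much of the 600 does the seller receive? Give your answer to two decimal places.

Solve by backward induction from round 6.
Round 6 (the buyer proposes): rejection yields 0 for the seller; the buyer offers 0 and keeps 600.
Round 5 (the seller proposes): the buyer can get 600 next round, worth 0.68 × 600 = 408 now, so the seller offers 408, keeping 192.
Round 4 (the buyer proposes): the seller can get 192 next round, worth 0.64 × 192 = 122.88 now; the buyer offers that and keeps 477.12.
Round 3 (the seller proposes): the buyer can get 477.12 next round, worth 0.68 × 477.12 = 324.4416 now. The seller offers 324.4416 and keeps 600 − 324.4416 = 275.5584.
Round 2 (the buyer proposes): the seller can get 275.5584 next round, worth 0.64 × 275.5584 = 176.357376 now, so the buyer offers 176.357376, keeping 423.642624.
Round 1 (the seller proposes): the buyer can get 423.642624 next round, worth 0.68 × 423.642624 = 288.07698432 now. The seller offers 288.07698432 and keeps 600 − 288.07698432 = 311.92301568.

311.92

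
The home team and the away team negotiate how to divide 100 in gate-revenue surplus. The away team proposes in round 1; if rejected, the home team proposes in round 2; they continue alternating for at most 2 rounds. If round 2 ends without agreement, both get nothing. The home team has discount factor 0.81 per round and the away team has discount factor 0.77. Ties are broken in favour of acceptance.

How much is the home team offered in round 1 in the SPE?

81

Round 2 (the home team proposes): the away team will accept anything ≥ 0, so the home team offers 0 and keeps 100.
Round 1 (the away team proposes): the home team can get 100 next round, worth 0.81 × 100 = 81 now; the away team offers that and keeps 19.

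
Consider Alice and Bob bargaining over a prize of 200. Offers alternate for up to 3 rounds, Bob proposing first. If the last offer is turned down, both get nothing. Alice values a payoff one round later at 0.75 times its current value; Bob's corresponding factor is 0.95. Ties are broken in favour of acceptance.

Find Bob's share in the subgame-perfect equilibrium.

Solve by backward induction from round 3.
Round 3 (Bob proposes): rejection yields 0 for Alice; Bob offers 0 and keeps 200.
Round 2 (Alice proposes): Bob can get 200 next round, worth 0.95 × 200 = 190 now. Alice offers 190 and keeps 200 − 190 = 10.
Round 1 (Bob proposes): Alice can get 10 next round, worth 0.75 × 10 = 7.5 now; Bob offers that and keeps 192.5.

192.5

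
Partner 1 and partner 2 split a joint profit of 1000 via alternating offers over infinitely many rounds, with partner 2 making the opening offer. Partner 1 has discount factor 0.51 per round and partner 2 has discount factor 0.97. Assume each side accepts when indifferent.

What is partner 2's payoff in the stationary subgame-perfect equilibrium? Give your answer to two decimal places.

969.72

Let x be partner 2's share when partner 2 proposes and y be partner 1's share when partner 1 proposes.
Partner 1 accepts iff offered ≥ 0.51·y, so x = 1000 − 0.51y. Symmetrically y = 1000 − 0.97x.
Substituting: x = 1000 − 0.51(1000 − 0.97x), giving x(1 − 0.97·0.51) = 1000(1 − 0.51).
So x = 1000 × 0.49 / 0.5053 ≈ 969.7210, and partner 1 receives 1000 − x ≈ 30.2790.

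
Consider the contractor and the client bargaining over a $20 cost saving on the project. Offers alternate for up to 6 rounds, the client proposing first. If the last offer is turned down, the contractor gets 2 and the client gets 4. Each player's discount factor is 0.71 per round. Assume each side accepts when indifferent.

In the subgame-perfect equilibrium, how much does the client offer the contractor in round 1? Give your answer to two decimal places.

9.08

Solve by backward induction from round 6.
Round 6 (the contractor proposes): the client gets 4 if talks fail, so the contractor offers 4 and keeps 16.
Round 5 (the client proposes): the contractor can get 16 next round, worth 0.71 × 16 = 11.36 now, so the client offers 11.36, keeping 8.64.
Round 4 (the contractor proposes): the client can get 8.64 next round, worth 0.71 × 8.64 = 6.1344 now. The contractor offers 6.1344 and keeps 20 − 6.1344 = 13.8656.
Round 3 (the client proposes): the contractor can get 13.8656 next round, worth 0.71 × 13.8656 = 9.844576 now. The client offers 9.844576 and keeps 20 − 9.844576 = 10.155424.
Round 2 (the contractor proposes): the client can get 10.155424 next round, worth 0.71 × 10.155424 = 7.21035104 now; the contractor offers that and keeps 12.78964896.
Round 1 (the client proposes): the contractor can get 12.78964896 next round, worth 0.71 × 12.78964896 = 9.0806507616 now, so the client offers 9.0806507616, keeping 10.9193492384.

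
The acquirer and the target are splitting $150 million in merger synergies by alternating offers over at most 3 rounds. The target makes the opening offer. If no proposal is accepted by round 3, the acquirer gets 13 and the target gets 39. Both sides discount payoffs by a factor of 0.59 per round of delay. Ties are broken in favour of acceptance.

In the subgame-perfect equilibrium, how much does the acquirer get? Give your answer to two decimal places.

40.81

Round 3 (the target proposes): the acquirer gets 13 if talks fail, so the target offers 13 and keeps 137.
Round 2 (the acquirer proposes): the target can get 137 next round, worth 0.59 × 137 = 80.83 now, so the acquirer offers 80.83, keeping 69.17.
Round 1 (the target proposes): the acquirer can get 69.17 next round, worth 0.59 × 69.17 = 40.8103 now. The target offers 40.8103 and keeps 150 − 40.8103 = 109.1897.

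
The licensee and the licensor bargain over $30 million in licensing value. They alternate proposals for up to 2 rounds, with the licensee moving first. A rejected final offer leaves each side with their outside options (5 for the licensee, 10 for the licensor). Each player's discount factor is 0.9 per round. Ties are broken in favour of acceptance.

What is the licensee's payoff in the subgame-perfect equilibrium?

By backward induction:
Round 2 (the licensor proposes): the licensee gets 5 if talks fail, so the licensor offers 5 and keeps 25.
Round 1 (the licensee proposes): the licensor can get 25 next round, worth 0.9 × 25 = 22.5 now; the licensee offers that and keeps 7.5.

7.5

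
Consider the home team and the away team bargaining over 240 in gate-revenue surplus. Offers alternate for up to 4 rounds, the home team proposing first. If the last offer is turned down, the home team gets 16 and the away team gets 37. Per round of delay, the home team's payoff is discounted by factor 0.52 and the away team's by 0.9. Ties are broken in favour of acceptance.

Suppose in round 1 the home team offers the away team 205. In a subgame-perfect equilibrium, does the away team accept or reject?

Accept

Round 4 (the away team proposes): the home team gets 16 if talks fail, so the away team offers 16 and keeps 224.
Round 3 (the home team proposes): the away team can get 224 next round, worth 0.9 × 224 = 201.6 now, so the home team offers 201.6, keeping 38.4.
Round 2 (the away team proposes): the home team can get 38.4 next round, worth 0.52 × 38.4 = 19.968 now; the away team offers that and keeps 220.032.
So by rejecting in round 1, the away team gets 220.032 next round, worth 0.9 × 220.032 = 198.0288 now.
Offer 205 ≥ 198.0288, so the away team accepts.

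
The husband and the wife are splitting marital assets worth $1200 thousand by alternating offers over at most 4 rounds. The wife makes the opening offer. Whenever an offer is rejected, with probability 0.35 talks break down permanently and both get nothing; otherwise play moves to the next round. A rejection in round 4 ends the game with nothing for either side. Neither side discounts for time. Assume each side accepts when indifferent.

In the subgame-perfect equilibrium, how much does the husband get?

By backward induction:
Round 4 (the husband proposes): rejection yields 0 for the wife; the husband offers 0 and keeps 1200.
Round 3 (the wife proposes): rejecting gives the husband an expected 0.65 × 1200 = 780; the wife offers that and keeps 420.
Round 2 (the husband proposes): rejecting gives the wife an expected 0.65 × 420 = 273; the husband offers that and keeps 927.
Round 1 (the wife proposes): rejecting gives the husband an expected 0.65 × 927 = 602.55; the wife offers that and keeps 597.45.

602.55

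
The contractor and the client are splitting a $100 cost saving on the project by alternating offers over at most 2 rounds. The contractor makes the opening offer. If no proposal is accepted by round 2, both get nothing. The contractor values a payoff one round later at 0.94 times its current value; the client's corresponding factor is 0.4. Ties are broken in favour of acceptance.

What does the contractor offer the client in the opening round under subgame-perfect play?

40

Round 2 (the client proposes): the contractor will accept anything ≥ 0, so the client offers 0 and keeps 100.
Round 1 (the contractor proposes): the client can get 100 next round, worth 0.4 × 100 = 40 now, so the contractor offers 40, keeping 60.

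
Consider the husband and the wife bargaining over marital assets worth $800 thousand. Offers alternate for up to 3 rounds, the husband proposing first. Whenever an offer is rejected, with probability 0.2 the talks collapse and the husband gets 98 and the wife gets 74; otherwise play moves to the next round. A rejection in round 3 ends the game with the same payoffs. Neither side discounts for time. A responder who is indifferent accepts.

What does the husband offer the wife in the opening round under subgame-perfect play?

174.48

By backward induction:
Round 3 (the husband proposes): the wife gets 74 if talks fail, so the husband offers 74 and keeps 726.
Round 2 (the wife proposes): rejecting gives the husband an expected 0.8 × 726 + 0.2 × 98 = 600.4; the wife offers that and keeps 199.6.
Round 1 (the husband proposes): rejecting gives the wife an expected 0.8 × 199.6 + 0.2 × 74 = 174.48; the husband offers that and keeps 625.52.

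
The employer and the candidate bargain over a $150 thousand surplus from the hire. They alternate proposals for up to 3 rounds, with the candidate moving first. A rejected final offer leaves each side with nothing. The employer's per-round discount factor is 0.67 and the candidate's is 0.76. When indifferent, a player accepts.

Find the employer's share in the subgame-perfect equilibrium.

Round 3 (the candidate proposes): the employer will accept anything ≥ 0, so the candidate offers 0 and keeps 150.
Round 2 (the employer proposes): the candidate can get 150 next round, worth 0.76 × 150 = 114 now. The employer offers 114 and keeps 150 − 114 = 36.
Round 1 (the candidate proposes): the employer can get 36 next round, worth 0.67 × 36 = 24.12 now. The candidate offers 24.12 and keeps 150 − 24.12 = 125.88.

24.12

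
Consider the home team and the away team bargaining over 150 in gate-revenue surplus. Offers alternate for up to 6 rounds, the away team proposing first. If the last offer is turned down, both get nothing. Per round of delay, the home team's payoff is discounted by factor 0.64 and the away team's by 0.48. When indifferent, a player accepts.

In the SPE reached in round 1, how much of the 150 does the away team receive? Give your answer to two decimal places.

Round 6 (the home team proposes): rejection yields 0 for the away team; the home team offers 0 and keeps 150.
Round 5 (the away team proposes): the home team can get 150 next round, worth 0.64 × 150 = 96 now. The away team offers 96 and keeps 150 − 96 = 54.
Round 4 (the home team proposes): the away team can get 54 next round, worth 0.48 × 54 = 25.92 now. The home team offers 25.92 and keeps 150 − 25.92 = 124.08.
Round 3 (the away team proposes): the home team can get 124.08 next round, worth 0.64 × 124.08 = 79.4112 now. The away team offers 79.4112 and keeps 150 − 79.4112 = 70.5888.
Round 2 (the home team proposes): the away team can get 70.5888 next round, worth 0.48 × 70.5888 = 33.882624 now, so the home team offers 33.882624, keeping 116.117376.
Round 1 (the away team proposes): the home team can get 116.117376 next round, worth 0.64 × 116.117376 = 74.31512064 now, so the away team offers 74.31512064, keeping 75.68487936.

75.68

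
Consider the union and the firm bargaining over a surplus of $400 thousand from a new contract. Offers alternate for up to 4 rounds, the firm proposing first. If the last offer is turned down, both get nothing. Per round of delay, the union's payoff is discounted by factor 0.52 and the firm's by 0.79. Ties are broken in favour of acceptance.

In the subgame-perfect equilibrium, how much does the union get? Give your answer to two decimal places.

129.13

Work backward from the last round.
Round 4 (the union proposes): the firm will accept anything ≥ 0, so the union offers 0 and keeps 400.
Round 3 (the firm proposes): the union can get 400 next round, worth 0.52 × 400 = 208 now; the firm offers that and keeps 192.
Round 2 (the union proposes): the firm can get 192 next round, worth 0.79 × 192 = 151.68 now. The union offers 151.68 and keeps 400 − 151.68 = 248.32.
Round 1 (the firm proposes): the union can get 248.32 next round, worth 0.52 × 248.32 = 129.1264 now; the firm offers that and keeps 270.8736.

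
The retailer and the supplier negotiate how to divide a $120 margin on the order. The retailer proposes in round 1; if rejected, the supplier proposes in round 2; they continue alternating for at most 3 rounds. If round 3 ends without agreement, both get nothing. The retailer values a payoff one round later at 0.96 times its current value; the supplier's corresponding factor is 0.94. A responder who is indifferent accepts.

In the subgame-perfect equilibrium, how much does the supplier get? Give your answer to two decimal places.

Round 3 (the retailer proposes): the supplier will accept anything ≥ 0, so the retailer offers 0 and keeps 120.
Round 2 (the supplier proposes): the retailer can get 120 next round, worth 0.96 × 120 = 115.2 now, so the supplier offers 115.2, keeping 4.8.
Round 1 (the retailer proposes): the supplier can get 4.8 next round, worth 0.94 × 4.8 = 4.512 now; the retailer offers that and keeps 115.488.

4.51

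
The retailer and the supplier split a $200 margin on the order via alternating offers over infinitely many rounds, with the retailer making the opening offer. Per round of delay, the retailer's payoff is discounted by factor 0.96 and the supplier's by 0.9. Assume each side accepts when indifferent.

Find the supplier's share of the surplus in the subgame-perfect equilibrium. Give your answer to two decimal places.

52.94

In a stationary SPE each proposer offers the other exactly their discounted continuation value.
If the retailer keeps x when proposing and the supplier keeps y when proposing, then x = 200 − 0.9y and y = 200 − 0.96x.
Solving: x = 200(1 − 0.9) / (1 − 0.96·0.9) = 20 / 0.136 ≈ 147.0588.
The supplier gets 200 − 147.0588 ≈ 52.9412.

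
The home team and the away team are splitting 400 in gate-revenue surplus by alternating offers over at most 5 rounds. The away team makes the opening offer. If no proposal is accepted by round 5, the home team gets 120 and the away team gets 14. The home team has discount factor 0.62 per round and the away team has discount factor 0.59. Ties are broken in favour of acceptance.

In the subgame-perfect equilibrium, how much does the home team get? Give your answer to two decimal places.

154.93

Round 5 (the away team proposes): the home team gets 120 if talks fail, so the away team offers 120 and keeps 280.
Round 4 (the home team proposes): the away team can get 280 next round, worth 0.59 × 280 = 165.2 now. The home team offers 165.2 and keeps 400 − 165.2 = 234.8.
Round 3 (the away team proposes): the home team can get 234.8 next round, worth 0.62 × 234.8 = 145.576 now; the away team offers that and keeps 254.424.
Round 2 (the home team proposes): the away team can get 254.424 next round, worth 0.59 × 254.424 = 150.11016 now, so the home team offers 150.11016, keeping 249.88984.
Round 1 (the away team proposes): the home team can get 249.88984 next round, worth 0.62 × 249.88984 = 154.9317008 now, so the away team offers 154.9317008, keeping 245.0682992.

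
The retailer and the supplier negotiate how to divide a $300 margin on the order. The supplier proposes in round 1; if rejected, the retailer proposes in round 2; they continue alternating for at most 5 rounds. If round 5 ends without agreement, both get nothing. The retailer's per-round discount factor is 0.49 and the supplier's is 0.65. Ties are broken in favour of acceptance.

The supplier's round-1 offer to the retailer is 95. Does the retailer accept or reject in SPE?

Round 5 (the supplier proposes): rejection yields 0 for the retailer; the supplier offers 0 and keeps 300.
Round 4 (the retailer proposes): the supplier can get 300 next round, worth 0.65 × 300 = 195 now; the retailer offers that and keeps 105.
Round 3 (the supplier proposes): the retailer can get 105 next round, worth 0.49 × 105 = 51.45 now; the supplier offers that and keeps 248.55.
Round 2 (the retailer proposes): the supplier can get 248.55 next round, worth 0.65 × 248.55 = 161.5575 now. The retailer offers 161.5575 and keeps 300 − 161.5575 = 138.4425.
So by rejecting in round 1, the retailer gets 138.4425 next round, worth 0.49 × 138.4425 = 67.836825 now.
Offer 95 ≥ 67.836825, so the retailer accepts.

Accept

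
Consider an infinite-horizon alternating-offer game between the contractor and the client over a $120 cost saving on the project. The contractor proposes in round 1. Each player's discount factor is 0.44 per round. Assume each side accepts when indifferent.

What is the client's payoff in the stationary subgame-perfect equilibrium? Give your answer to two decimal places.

Let x be the contractor's share when the contractor proposes and y be the client's share when the client proposes.
The client accepts iff offered ≥ 0.44·y, so x = 120 − 0.44y. Symmetrically y = 120 − 0.44x.
Substituting: x = 120 − 0.44(120 − 0.44x), giving x(1 − 0.44·0.44) = 120(1 − 0.44).
So x = 120 × 0.56 / 0.8064 ≈ 83.3333, and the client receives 120 − x ≈ 36.6667.

36.67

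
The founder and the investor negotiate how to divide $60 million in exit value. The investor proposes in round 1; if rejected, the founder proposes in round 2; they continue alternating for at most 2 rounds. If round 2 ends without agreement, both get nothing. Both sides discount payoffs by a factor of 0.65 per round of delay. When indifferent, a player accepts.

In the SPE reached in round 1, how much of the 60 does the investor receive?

21

Solve by backward induction from round 2.
Round 2 (the founder proposes): the investor will accept anything ≥ 0, so the founder offers 0 and keeps 60.
Round 1 (the investor proposes): the founder can get 60 next round, worth 0.65 × 60 = 39 now. The investor offers 39 and keeps 60 − 39 = 21.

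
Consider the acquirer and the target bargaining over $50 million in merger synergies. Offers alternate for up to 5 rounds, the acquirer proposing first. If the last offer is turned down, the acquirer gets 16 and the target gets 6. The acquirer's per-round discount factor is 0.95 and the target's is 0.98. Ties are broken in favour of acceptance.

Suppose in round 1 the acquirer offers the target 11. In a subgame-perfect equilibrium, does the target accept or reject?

Accept

Round 5 (the acquirer proposes): the target gets 6 if talks fail, so the acquirer offers 6 and keeps 44.
Round 4 (the target proposes): the acquirer can get 44 next round, worth 0.95 × 44 = 41.8 now, so the target offers 41.8, keeping 8.2.
Round 3 (the acquirer proposes): the target can get 8.2 next round, worth 0.98 × 8.2 = 8.036 now; the acquirer offers that and keeps 41.964.
Round 2 (the target proposes): the acquirer can get 41.964 next round, worth 0.95 × 41.964 = 39.8658 now, so the target offers 39.8658, keeping 10.1342.
So by rejecting in round 1, the target gets 10.1342 next round, worth 0.98 × 10.1342 = 9.931516 now.
Offer 11 ≥ 9.931516, so the target accepts.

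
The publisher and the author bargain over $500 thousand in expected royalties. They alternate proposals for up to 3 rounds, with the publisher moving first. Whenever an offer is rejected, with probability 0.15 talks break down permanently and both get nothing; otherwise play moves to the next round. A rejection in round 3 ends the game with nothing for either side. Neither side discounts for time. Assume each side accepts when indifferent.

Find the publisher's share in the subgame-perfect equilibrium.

436.25

Round 3 (the publisher proposes): the author will accept anything ≥ 0, so the publisher offers 0 and keeps 500.
Round 2 (the author proposes): rejecting gives the publisher an expected 0.85 × 500 = 425; the author offers that and keeps 75.
Round 1 (the publisher proposes): rejecting gives the author an expected 0.85 × 75 = 63.75; the publisher offers that and keeps 436.25.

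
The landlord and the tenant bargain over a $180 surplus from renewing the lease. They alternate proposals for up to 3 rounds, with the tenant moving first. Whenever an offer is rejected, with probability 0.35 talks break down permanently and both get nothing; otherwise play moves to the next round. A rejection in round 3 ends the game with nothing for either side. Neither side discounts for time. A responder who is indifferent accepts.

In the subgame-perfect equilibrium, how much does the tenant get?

139.05

Round 3 (the tenant proposes): rejection yields 0 for the landlord; the tenant offers 0 and keeps 180.
Round 2 (the landlord proposes): rejecting gives the tenant an expected 0.65 × 180 = 117, so the landlord offers 117, keeping 63.
Round 1 (the tenant proposes): rejecting gives the landlord an expected 0.65 × 63 = 40.95; the tenant offers that and keeps 139.05.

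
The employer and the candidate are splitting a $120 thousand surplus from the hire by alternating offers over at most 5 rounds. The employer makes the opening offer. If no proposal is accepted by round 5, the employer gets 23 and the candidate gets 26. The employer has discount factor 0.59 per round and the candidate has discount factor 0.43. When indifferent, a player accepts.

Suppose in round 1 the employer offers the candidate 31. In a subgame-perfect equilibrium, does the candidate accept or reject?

Round 5 (the employer proposes): the candidate gets 26 if talks fail, so the employer offers 26 and keeps 94.
Round 4 (the candidate proposes): the employer can get 94 next round, worth 0.59 × 94 = 55.46 now. The candidate offers 55.46 and keeps 120 − 55.46 = 64.54.
Round 3 (the employer proposes): the candidate can get 64.54 next round, worth 0.43 × 64.54 = 27.7522 now, so the employer offers 27.7522, keeping 92.2478.
Round 2 (the candidate proposes): the employer can get 92.2478 next round, worth 0.59 × 92.2478 = 54.426202 now, so the candidate offers 54.426202, keeping 65.573798.
So by rejecting in round 1, the candidate gets 65.573798 next round, worth 0.43 × 65.573798 = 28.19673314 now.
Offer 31 ≥ 28.19673314, so the candidate accepts.

Accept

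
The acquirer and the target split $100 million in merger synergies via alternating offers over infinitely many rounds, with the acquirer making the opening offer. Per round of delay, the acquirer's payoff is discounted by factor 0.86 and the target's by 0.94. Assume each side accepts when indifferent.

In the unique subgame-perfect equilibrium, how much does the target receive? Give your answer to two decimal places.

When the acquirer proposes, the target accepts any offer worth at least 0.94 times what the target would get by proposing next round; and vice versa.
This gives x = 100 − 0.94y and y = 100 − 0.86x, where x and y are each side's share when it proposes.
Hence (1 − 0.94·0.86)x = 100(1 − 0.94), i.e. 0.1916·x = 6.
x ≈ 31.3152; the target's share is 100 − x ≈ 68.6848.

68.68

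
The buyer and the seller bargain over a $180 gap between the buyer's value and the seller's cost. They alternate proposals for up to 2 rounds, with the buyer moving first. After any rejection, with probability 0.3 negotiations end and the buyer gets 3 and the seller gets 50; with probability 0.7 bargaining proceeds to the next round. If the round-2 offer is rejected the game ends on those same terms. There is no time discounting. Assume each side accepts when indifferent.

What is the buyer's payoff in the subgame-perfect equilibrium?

41.1

Round 2 (the seller proposes): the buyer gets 3 if talks fail, so the seller offers 3 and keeps 177.
Round 1 (the buyer proposes): rejecting gives the seller an expected 0.7 × 177 + 0.3 × 50 = 138.9. The buyer offers 138.9 and keeps 180 − 138.9 = 41.1.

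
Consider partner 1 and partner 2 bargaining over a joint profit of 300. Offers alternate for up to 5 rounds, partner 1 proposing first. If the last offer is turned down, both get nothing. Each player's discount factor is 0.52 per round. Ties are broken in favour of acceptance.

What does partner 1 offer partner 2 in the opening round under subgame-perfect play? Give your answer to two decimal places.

95.13

Round 5 (partner 1 proposes): partner 2 will accept anything ≥ 0, so partner 1 offers 0 and keeps 300.
Round 4 (partner 2 proposes): partner 1 can get 300 next round, worth 0.52 × 300 = 156 now. Partner 2 offers 156 and keeps 300 − 156 = 144.
Round 3 (partner 1 proposes): partner 2 can get 144 next round, worth 0.52 × 144 = 74.88 now. Partner 1 offers 74.88 and keeps 300 − 74.88 = 225.12.
Round 2 (partner 2 proposes): partner 1 can get 225.12 next round, worth 0.52 × 225.12 = 117.0624 now. Partner 2 offers 117.0624 and keeps 300 − 117.0624 = 182.9376.
Round 1 (partner 1 proposes): partner 2 can get 182.9376 next round, worth 0.52 × 182.9376 = 95.127552 now, so partner 1 offers 95.127552, keeping 204.872448.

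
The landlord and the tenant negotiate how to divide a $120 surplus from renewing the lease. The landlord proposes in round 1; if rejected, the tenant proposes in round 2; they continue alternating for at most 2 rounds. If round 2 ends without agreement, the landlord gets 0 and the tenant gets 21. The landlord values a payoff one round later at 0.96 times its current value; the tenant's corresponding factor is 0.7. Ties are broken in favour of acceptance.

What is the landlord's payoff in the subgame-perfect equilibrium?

36

Round 2 (the tenant proposes): the landlord will accept anything ≥ 0, so the tenant offers 0 and keeps 120.
Round 1 (the landlord proposes): the tenant can get 120 next round, worth 0.7 × 120 = 84 now, so the landlord offers 84, keeping 36.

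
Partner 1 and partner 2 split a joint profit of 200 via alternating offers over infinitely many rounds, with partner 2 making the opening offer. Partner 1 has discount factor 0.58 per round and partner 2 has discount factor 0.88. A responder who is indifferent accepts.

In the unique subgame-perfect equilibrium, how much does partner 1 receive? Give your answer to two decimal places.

Let x be partner 2's share when partner 2 proposes and y be partner 1's share when partner 1 proposes.
Partner 1 accepts iff offered ≥ 0.58·y, so x = 200 − 0.58y. Symmetrically y = 200 − 0.88x.
Substituting: x = 200 − 0.58(200 − 0.88x), giving x(1 − 0.88·0.58) = 200(1 − 0.58).
So x = 200 × 0.42 / 0.4896 ≈ 171.5686, and partner 1 receives 200 − x ≈ 28.4314.

28.43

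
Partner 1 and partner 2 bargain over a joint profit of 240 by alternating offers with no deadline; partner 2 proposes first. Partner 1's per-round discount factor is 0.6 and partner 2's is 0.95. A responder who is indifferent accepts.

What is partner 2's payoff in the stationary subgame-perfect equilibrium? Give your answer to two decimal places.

Let x be partner 2's share when partner 2 proposes and y be partner 1's share when partner 1 proposes.
Partner 1 accepts iff offered ≥ 0.6·y, so x = 240 − 0.6y. Symmetrically y = 240 − 0.95x.
Substituting: x = 240 − 0.6(240 − 0.95x), giving x(1 − 0.95·0.6) = 240(1 − 0.6).
So x = 240 × 0.4 / 0.43 ≈ 223.2558, and partner 1 receives 240 − x ≈ 16.7442.

223.26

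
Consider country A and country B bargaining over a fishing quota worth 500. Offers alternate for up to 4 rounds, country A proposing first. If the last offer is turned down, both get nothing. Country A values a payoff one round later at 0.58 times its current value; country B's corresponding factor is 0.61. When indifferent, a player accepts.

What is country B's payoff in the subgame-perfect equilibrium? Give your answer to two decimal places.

236.01

Work backward from the last round.
Round 4 (country B proposes): rejection yields 0 for country A; country B offers 0 and keeps 500.
Round 3 (country A proposes): country B can get 500 next round, worth 0.61 × 500 = 305 now. Country A offers 305 and keeps 500 − 305 = 195.
Round 2 (country B proposes): country A can get 195 next round, worth 0.58 × 195 = 113.1 now; country B offers that and keeps 386.9.
Round 1 (country A proposes): country B can get 386.9 next round, worth 0.61 × 386.9 = 236.009 now, so country A offers 236.009, keeping 263.991.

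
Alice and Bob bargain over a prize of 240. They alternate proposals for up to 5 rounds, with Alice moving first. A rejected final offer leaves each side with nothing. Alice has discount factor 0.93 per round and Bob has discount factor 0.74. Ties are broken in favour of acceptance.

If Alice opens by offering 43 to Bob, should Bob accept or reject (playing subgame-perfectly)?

Accept

Round 5 (Alice proposes): rejection yields 0 for Bob; Alice offers 0 and keeps 240.
Round 4 (Bob proposes): Alice can get 240 next round, worth 0.93 × 240 = 223.2 now. Bob offers 223.2 and keeps 240 − 223.2 = 16.8.
Round 3 (Alice proposes): Bob can get 16.8 next round, worth 0.74 × 16.8 = 12.432 now; Alice offers that and keeps 227.568.
Round 2 (Bob proposes): Alice can get 227.568 next round, worth 0.93 × 227.568 = 211.63824 now. Bob offers 211.63824 and keeps 240 − 211.63824 = 28.36176.
So by rejecting in round 1, Bob gets 28.36176 next round, worth 0.74 × 28.36176 = 20.9877024 now.
Offer 43 ≥ 20.9877024, so Bob accepts.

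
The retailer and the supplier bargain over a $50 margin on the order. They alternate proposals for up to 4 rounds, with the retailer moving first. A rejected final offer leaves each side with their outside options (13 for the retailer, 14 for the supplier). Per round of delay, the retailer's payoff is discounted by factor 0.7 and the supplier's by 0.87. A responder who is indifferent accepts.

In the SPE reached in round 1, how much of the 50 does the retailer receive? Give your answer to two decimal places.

Solve by backward induction from round 4.
Round 4 (the supplier proposes): the retailer gets 13 if talks fail, so the supplier offers 13 and keeps 37.
Round 3 (the retailer proposes): the supplier can get 37 next round, worth 0.87 × 37 = 32.19 now. The retailer offers 32.19 and keeps 50 − 32.19 = 17.81.
Round 2 (the supplier proposes): the retailer can get 17.81 next round, worth 0.7 × 17.81 = 12.467 now. The supplier offers 12.467 and keeps 50 − 12.467 = 37.533.
Round 1 (the retailer proposes): the supplier can get 37.533 next round, worth 0.87 × 37.533 = 32.65371 now; the retailer offers that and keeps 17.34629.

17.35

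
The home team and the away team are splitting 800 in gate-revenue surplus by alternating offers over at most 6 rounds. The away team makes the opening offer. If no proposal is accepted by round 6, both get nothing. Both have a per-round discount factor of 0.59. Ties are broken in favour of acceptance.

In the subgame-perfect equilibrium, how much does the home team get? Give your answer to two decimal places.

Round 6 (the home team proposes): the away team will accept anything ≥ 0, so the home team offers 0 and keeps 800.
Round 5 (the away team proposes): the home team can get 800 next round, worth 0.59 × 800 = 472 now; the away team offers that and keeps 328.
Round 4 (the home team proposes): the away team can get 328 next round, worth 0.59 × 328 = 193.52 now; the home team offers that and keeps 606.48.
Round 3 (the away team proposes): the home team can get 606.48 next round, worth 0.59 × 606.48 = 357.8232 now; the away team offers that and keeps 442.1768.
Round 2 (the home team proposes): the away team can get 442.1768 next round, worth 0.59 × 442.1768 = 260.884312 now, so the home team offers 260.884312, keeping 539.115688.
Round 1 (the away team proposes): the home team can get 539.115688 next round, worth 0.59 × 539.115688 = 318.07825592 now. The away team offers 318.07825592 and keeps 800 − 318.07825592 = 481.92174408.

318.08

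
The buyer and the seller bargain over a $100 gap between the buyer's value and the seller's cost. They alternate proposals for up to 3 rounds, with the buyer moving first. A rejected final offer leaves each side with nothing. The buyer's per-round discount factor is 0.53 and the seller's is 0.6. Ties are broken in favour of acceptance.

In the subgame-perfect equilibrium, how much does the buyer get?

Round 3 (the buyer proposes): the seller will accept anything ≥ 0, so the buyer offers 0 and keeps 100.
Round 2 (the seller proposes): the buyer can get 100 next round, worth 0.53 × 100 = 53 now. The seller offers 53 and keeps 100 − 53 = 47.
Round 1 (the buyer proposes): the seller can get 47 next round, worth 0.6 × 47 = 28.2 now, so the buyer offers 28.2, keeping 71.8.

71.8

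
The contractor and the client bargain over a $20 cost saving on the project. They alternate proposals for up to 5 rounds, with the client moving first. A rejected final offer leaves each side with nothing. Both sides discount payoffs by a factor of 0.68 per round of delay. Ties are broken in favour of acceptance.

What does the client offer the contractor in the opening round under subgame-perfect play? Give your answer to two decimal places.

Work backward from the last round.
Round 5 (the client proposes): rejection yields 0 for the contractor; the client offers 0 and keeps 20.
Round 4 (the contractor proposes): the client can get 20 next round, worth 0.68 × 20 = 13.6 now, so the contractor offers 13.6, keeping 6.4.
Round 3 (the client proposes): the contractor can get 6.4 next round, worth 0.68 × 6.4 = 4.352 now. The client offers 4.352 and keeps 20 − 4.352 = 15.648.
Round 2 (the contractor proposes): the client can get 15.648 next round, worth 0.68 × 15.648 = 10.64064 now. The contractor offers 10.64064 and keeps 20 − 10.64064 = 9.35936.
Round 1 (the client proposes): the contractor can get 9.35936 next round, worth 0.68 × 9.35936 = 6.3643648 now. The client offers 6.3643648 and keeps 20 − 6.3643648 = 13.6356352.

6.36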